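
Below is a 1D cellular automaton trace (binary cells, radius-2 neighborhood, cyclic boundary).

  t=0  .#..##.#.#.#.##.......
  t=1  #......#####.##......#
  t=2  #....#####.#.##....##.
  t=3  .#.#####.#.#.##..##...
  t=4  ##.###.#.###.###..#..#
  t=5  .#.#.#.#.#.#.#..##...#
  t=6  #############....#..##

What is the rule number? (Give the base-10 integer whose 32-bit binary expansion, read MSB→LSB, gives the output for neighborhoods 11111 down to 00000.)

2732889518

  ##### -> #   bit 31 = 1  t=1,i=9
  ####. -> .   bit 30 = 0  t=1,i=10
  ###.# -> #   bit 29 = 1  t=1,i=11
  ###.. -> .   bit 28 = 0  t=4,i=15
  ##.## -> .   bit 27 = 0  t=1,i=12
  ##.#. -> .   bit 26 = 0  t=0,i=6
  ##..# -> #   bit 25 = 1  t=3,i=15
  ##... -> .   bit 24 = 0  t=0,i=15
  #.### -> #   bit 23 = 1  t=3,i=3
  #.##. -> #   bit 22 = 1  t=0,i=13
  #.#.# -> #   bit 21 = 1  t=0,i=7
  #.#.. -> .   bit 20 = 0  t=2,i=0
  #..## -> .   bit 19 = 0  t=0,i=3
  #..#. -> #   bit 18 = 1  t=4,i=17
  #...# -> .   bit 17 = 0  t=5,i=19
  #.... -> .   bit 16 = 0  t=0,i=16
  .#### -> #   bit 15 = 1  t=1,i=8
  .###. -> .   bit 14 = 0  t=4,i=0
  .##.# -> .   bit 13 = 0  t=0,i=5
  .##.. -> #   bit 12 = 1  t=0,i=14
  .#.## -> .   bit 11 = 0  t=0,i=12
  .#.#. -> #   bit 10 = 1  t=0,i=8
  .#..# -> .   bit 9 = 0  t=0,i=2
  .#... -> #   bit 8 = 1  t=2,i=1
  ..### -> #   bit 7 = 1  t=1,i=7
  ..##. -> .   bit 6 = 0  t=0,i=4
  ..#.# -> #   bit 5 = 1  t=3,i=1
  ..#.. -> .   bit 4 = 0  t=0,i=1
  ...## -> #   bit 3 = 1  t=1,i=6
  ...#. -> #   bit 2 = 1  t=0,i=0
  ....# -> #   bit 1 = 1  t=0,i=21
  ..... -> .   bit 0 = 0  t=0,i=17
  bits 10100010111001001001010110101110 = 2732889518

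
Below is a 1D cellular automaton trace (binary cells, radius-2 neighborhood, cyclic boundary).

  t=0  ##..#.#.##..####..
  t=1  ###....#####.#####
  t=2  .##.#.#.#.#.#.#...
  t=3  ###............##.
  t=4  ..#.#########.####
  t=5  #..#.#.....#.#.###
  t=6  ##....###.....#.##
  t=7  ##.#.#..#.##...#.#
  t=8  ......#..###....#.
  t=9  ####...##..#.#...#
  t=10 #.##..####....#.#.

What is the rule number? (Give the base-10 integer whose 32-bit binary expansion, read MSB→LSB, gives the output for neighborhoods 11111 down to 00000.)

1514781513

  nb #####: next=.  (t=1,i=0, bit31=0)
  nb ####.: next=#  (t=0,i=14, bit30=1)
  nb ###.#: next=.  (t=1,i=11, bit29=0)
  nb ###..: next=#  (t=0,i=15, bit28=1)
  nb ##.##: next=#  (t=1,i=12, bit27=1)
  nb ##.#.: next=.  (t=2,i=3, bit26=0)
  nb ##..#: next=#  (t=0,i=2, bit25=1)
  nb ##...: next=.  (t=1,i=3, bit24=0)
  nb #.###: next=.  (t=1,i=13, bit23=0)
  nb #.##.: next=#  (t=0,i=8, bit22=1)
  nb #.#.#: next=.  (t=0,i=6, bit21=0)
  nb #.#..: next=.  (t=2,i=14, bit20=0)
  nb #..##: next=#  (t=0,i=11, bit19=1)
  nb #..#.: next=.  (t=0,i=3, bit18=0)
  nb #...#: next=.  (t=7,i=13, bit17=0)
  nb #....: next=#  (t=1,i=4, bit16=1)
  nb .####: next=#  (t=0,i=13, bit15=1)
  nb .###.: next=.  (t=3,i=1, bit14=0)
  nb .##.#: next=#  (t=2,i=2, bit13=1)
  nb .##..: next=#  (t=0,i=1, bit12=1)
  nb .#.##: next=#  (t=0,i=7, bit11=1)
  nb .#.#.: next=.  (t=0,i=5, bit10=0)
  nb .#..#: next=#  (t=7,i=6, bit9=1)
  nb .#...: next=#  (t=2,i=15, bit8=1)
  nb ..###: next=.  (t=0,i=12, bit7=0)
  nb ..##.: next=#  (t=0,i=0, bit6=1)
  nb ..#.#: next=.  (t=0,i=4, bit5=0)
  nb ..#..: next=.  (t=8,i=6, bit4=0)
  nb ...##: next=#  (t=1,i=6, bit3=1)
  nb ...#.: next=.  (t=5,i=10, bit2=0)
  nb ....#: next=.  (t=1,i=5, bit1=0)
  nb .....: next=#  (t=3,i=5, bit0=1)
  bits 01011010010010011011101101001001 = 1514781513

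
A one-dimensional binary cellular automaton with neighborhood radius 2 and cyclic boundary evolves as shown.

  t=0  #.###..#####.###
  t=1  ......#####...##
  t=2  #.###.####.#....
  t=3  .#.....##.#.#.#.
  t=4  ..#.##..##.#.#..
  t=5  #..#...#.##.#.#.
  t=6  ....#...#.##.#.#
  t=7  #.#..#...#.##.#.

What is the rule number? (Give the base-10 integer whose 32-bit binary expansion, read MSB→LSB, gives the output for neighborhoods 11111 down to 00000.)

  ##### -> #   bit 31 = 1  t=0,i=9
  ####. -> #   bit 30 = 1  t=0,i=10
  ###.# -> .   bit 29 = 0  t=0,i=0
  ###.. -> .   bit 28 = 0  t=0,i=4
  ##.## -> .   bit 27 = 0  t=0,i=1
  ##.#. -> #   bit 26 = 1  t=2,i=10
  ##..# -> .   bit 25 = 0  t=0,i=5
  ##... -> #   bit 24 = 1  t=1,i=0
  #.### -> .   bit 23 = 0  t=0,i=2
  #.##. -> .   bit 22 = 0  t=4,i=4
  #.#.# -> .   bit 21 = 0  t=3,i=10
  #.#.. -> .   bit 20 = 0  t=2,i=11
  #..## -> #   bit 19 = 1  t=0,i=6
  #..#. -> .   bit 18 = 0  t=3,i=0
  #...# -> .   bit 17 = 0  t=1,i=12
  #.... -> .   bit 16 = 0  t=1,i=1
  .#### -> #   bit 15 = 1  t=0,i=8
  .###. -> .   bit 14 = 0  t=0,i=3
  .##.# -> #   bit 13 = 1  t=3,i=8
  .##.. -> .   bit 12 = 0  t=1,i=15
  .#.## -> #   bit 11 = 1  t=2,i=1
  .#.#. -> #   bit 10 = 1  t=3,i=11
  .#..# -> .   bit 9 = 0  t=3,i=15
  .#... -> #   bit 8 = 1  t=2,i=12
  ..### -> #   bit 7 = 1  t=0,i=7
  ..##. -> .   bit 6 = 0  t=1,i=14
  ..#.# -> .   bit 5 = 0  t=2,i=0
  ..#.. -> .   bit 4 = 0  t=3,i=1
  ...## -> .   bit 3 = 0  t=1,i=5
  ...#. -> .   bit 2 = 0  t=2,i=15
  ....# -> #   bit 1 = 1  t=1,i=4
  ..... -> #   bit 0 = 1  t=1,i=2
  bits 11000101000010001010110110000011 = 3305680259

3305680259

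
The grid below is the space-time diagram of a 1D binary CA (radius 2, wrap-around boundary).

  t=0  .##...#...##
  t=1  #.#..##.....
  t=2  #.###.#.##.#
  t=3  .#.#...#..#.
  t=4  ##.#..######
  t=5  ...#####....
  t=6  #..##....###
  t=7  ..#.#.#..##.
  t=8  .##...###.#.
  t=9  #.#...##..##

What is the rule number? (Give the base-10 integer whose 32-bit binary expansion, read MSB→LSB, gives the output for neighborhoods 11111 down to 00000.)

  nb #####: next=.  (t=4,i=8, bit31=0)
  nb ####.: next=.  (t=4,i=0, bit30=0)
  nb ###.#: next=.  (t=2,i=4, bit29=0)
  nb ###..: next=.  (t=5,i=7, bit28=0)
  nb ##.##: next=#  (t=0,i=0, bit27=1)
  nb ##.#.: next=.  (t=2,i=5, bit26=0)
  nb ##..#: next=.  (t=6,i=1, bit25=0)
  nb ##...: next=.  (t=0,i=3, bit24=0)
  nb #.###: next=.  (t=2,i=2, bit23=0)
  nb #.##.: next=.  (t=0,i=1, bit22=0)
  nb #.#.#: next=.  (t=2,i=6, bit21=0)
  nb #.#..: next=#  (t=1,i=2, bit20=1)
  nb #..##: next=#  (t=1,i=4, bit19=1)
  nb #..#.: next=#  (t=3,i=0, bit18=1)
  nb #...#: next=.  (t=0,i=4, bit17=0)
  nb #....: next=#  (t=1,i=8, bit16=1)
  nb .####: next=#  (t=4,i=7, bit15=1)
  nb .###.: next=#  (t=2,i=3, bit14=1)
  nb .##.#: next=.  (t=0,i=11, bit13=0)
  nb .##..: next=#  (t=0,i=2, bit12=1)
  nb .#.##: next=#  (t=2,i=7, bit11=1)
  nb .#.#.: next=.  (t=1,i=1, bit10=0)
  nb .#..#: next=#  (t=1,i=3, bit9=1)
  nb .#...: next=.  (t=0,i=7, bit8=0)
  nb ..###: next=#  (t=4,i=6, bit7=1)
  nb ..##.: next=.  (t=0,i=10, bit6=0)
  nb ..#.#: next=#  (t=1,i=0, bit5=1)
  nb ..#..: next=#  (t=0,i=6, bit4=1)
  nb ...##: next=.  (t=0,i=9, bit3=0)
  nb ...#.: next=#  (t=0,i=5, bit2=1)
  nb ....#: next=.  (t=1,i=10, bit1=0)
  nb .....: next=#  (t=1,i=9, bit0=1)
  bits 00001000000111011101101010110101 = 136174261

136174261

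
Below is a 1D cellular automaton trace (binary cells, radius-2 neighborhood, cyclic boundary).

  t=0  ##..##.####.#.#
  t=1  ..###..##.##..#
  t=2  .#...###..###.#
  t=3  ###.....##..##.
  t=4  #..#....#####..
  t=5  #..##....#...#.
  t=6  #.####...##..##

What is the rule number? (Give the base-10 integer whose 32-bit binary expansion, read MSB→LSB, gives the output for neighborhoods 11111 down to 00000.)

  [31] ##### => .  t=4,i=10
  [30] ####. => .  t=0,i=9
  [29] ###.# => #  t=0,i=10
  [28] ###.. => .  t=0,i=1
  [27] ##.## => .  t=0,i=6
  [26] ##.#. => #  t=0,i=11
  [25] ##..# => #  t=0,i=2
  [24] ##... => #  t=3,i=3
  [23] #.### => #  t=0,i=7
  [22] #.##. => #  t=1,i=10
  [21] #.#.# => .  t=0,i=12
  [20] #.#.. => #  t=2,i=1
  [19] #..## => #  t=0,i=3
  [18] #..#. => .  t=1,i=13
  [17] #...# => .  t=2,i=3
  [16] #.... => .  t=3,i=4
  [15] .#### => #  t=0,i=8
  [14] .###. => .  t=0,i=0
  [13] .##.# => .  t=0,i=5
  [12] .##.. => #  t=1,i=11
  [11] .#.## => .  t=0,i=13
  [10] .#.#. => #  t=2,i=0
  [9] .#..# => .  t=1,i=0
  [8] .#... => #  t=2,i=2
  [7] ..### => .  t=1,i=2
  [6] ..##. => #  t=0,i=4
  [5] ..#.# => #  t=5,i=13
  [4] ..#.. => #  t=1,i=14
  [3] ...## => .  t=2,i=4
  [2] ...#. => .  t=5,i=8
  [1] ....# => .  t=3,i=6
  [0] ..... => .  t=3,i=5
  bits 00100111110110001001010101110000 = 668505456

668505456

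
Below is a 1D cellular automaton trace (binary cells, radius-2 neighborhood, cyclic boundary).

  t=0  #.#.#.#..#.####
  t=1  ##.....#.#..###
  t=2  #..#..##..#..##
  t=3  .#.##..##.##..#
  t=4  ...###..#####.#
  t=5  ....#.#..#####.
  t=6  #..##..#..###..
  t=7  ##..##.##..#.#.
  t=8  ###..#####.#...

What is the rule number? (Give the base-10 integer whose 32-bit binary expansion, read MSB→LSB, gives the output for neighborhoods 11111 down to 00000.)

3997299252

  ##### -> #   bit 31 = 1  t=0,i=13
  ####. -> #   bit 30 = 1  t=0,i=14
  ###.# -> #   bit 29 = 1  t=0,i=0
  ###.. -> .   bit 28 = 0  t=1,i=1
  ##.## -> #   bit 27 = 1  t=3,i=9
  ##.#. -> #   bit 26 = 1  t=0,i=1
  ##..# -> #   bit 25 = 1  t=2,i=1
  ##... -> .   bit 24 = 0  t=1,i=2
  #.### -> .   bit 23 = 0  t=0,i=11
  #.##. -> #   bit 22 = 1  t=3,i=3
  #.#.# -> .   bit 21 = 0  t=0,i=2
  #.#.. -> .   bit 20 = 0  t=0,i=6
  #..## -> .   bit 19 = 0  t=1,i=11
  #..#. -> .   bit 18 = 0  t=0,i=8
  #...# -> .   bit 17 = 0  t=4,i=1
  #.... -> #   bit 16 = 1  t=1,i=3
  .#### -> #   bit 15 = 1  t=0,i=12
  .###. -> #   bit 14 = 1  t=2,i=14
  .##.# -> #   bit 13 = 1  t=3,i=8
  .##.. -> #   bit 12 = 1  t=2,i=7
  .#.## -> .   bit 11 = 0  t=0,i=10
  .#.#. -> .   bit 10 = 0  t=0,i=3
  .#..# -> #   bit 9 = 1  t=0,i=7
  .#... -> .   bit 8 = 0  t=4,i=0
  ..### -> .   bit 7 = 0  t=1,i=12
  ..##. -> .   bit 6 = 0  t=2,i=6
  ..#.# -> #   bit 5 = 1  t=0,i=9
  ..#.. -> #   bit 4 = 1  t=2,i=3
  ...## -> .   bit 3 = 0  t=4,i=2
  ...#. -> #   bit 2 = 1  t=1,i=6
  ....# -> .   bit 1 = 0  t=1,i=5
  ..... -> .   bit 0 = 0  t=1,i=4
  bits 11101110010000011111001000110100 = 3997299252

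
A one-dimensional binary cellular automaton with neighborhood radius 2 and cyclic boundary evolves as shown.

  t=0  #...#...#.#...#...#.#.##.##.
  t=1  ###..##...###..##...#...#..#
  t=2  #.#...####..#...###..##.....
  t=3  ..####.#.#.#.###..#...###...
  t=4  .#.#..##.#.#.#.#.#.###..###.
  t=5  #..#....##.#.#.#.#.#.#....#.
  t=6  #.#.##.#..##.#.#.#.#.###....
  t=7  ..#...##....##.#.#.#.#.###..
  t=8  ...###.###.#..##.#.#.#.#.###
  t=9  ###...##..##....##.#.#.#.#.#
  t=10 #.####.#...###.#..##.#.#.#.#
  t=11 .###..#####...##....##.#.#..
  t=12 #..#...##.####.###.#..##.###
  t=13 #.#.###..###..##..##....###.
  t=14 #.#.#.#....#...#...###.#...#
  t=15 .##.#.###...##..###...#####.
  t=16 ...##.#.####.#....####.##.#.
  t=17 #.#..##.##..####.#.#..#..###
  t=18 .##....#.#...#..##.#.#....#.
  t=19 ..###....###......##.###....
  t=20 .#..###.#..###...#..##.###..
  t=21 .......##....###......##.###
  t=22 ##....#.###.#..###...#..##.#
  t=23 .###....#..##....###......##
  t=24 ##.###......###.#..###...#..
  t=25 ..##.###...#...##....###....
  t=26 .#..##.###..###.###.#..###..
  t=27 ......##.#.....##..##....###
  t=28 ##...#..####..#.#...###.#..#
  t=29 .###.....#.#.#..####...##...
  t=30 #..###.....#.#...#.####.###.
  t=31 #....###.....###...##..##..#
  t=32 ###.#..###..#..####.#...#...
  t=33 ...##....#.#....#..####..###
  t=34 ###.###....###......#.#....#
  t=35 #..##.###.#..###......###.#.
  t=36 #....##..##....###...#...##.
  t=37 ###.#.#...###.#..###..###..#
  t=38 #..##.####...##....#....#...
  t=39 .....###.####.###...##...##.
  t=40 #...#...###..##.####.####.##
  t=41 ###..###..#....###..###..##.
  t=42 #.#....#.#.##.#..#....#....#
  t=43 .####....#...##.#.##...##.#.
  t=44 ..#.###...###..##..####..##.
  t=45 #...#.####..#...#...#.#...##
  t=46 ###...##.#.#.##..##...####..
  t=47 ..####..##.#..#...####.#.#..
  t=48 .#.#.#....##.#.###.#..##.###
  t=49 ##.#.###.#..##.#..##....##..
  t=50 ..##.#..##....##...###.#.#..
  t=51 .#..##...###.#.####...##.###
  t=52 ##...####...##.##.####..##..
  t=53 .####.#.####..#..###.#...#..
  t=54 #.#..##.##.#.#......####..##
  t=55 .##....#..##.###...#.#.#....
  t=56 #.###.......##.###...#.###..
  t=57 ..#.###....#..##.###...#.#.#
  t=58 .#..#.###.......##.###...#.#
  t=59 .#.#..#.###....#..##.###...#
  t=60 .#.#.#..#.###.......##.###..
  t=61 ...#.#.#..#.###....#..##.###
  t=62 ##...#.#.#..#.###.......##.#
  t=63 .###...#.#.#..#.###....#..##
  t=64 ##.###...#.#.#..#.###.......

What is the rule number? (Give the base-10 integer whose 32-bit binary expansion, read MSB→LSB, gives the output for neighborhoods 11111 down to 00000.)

2646053128

  #####|#  b31=1 t=11,i=8
  ####.|.  b30=0 t=1,i=1
  ###.#|.  b29=0 t=3,i=5
  ###..|#  b28=1 t=1,i=2
  ##.##|#  b27=1 t=0,i=24
  ##.#.|#  b26=1 t=0,i=27
  ##..#|.  b25=0 t=1,i=3
  ##...|#  b24=1 t=1,i=7
  #.###|#  b23=1 t=3,i=13
  #.##.|.  b22=0 t=0,i=22
  #.#.#|#  b21=1 t=0,i=20
  #.#..|#  b20=1 t=0,i=0
  #..##|.  b19=0 t=1,i=4
  #..#.|#  b18=1 t=2,i=11
  #...#|#  b17=1 t=0,i=2
  #....|#  b16=1 t=2,i=24
  .####|#  b15=1 t=1,i=0
  .###.|.  b14=0 t=1,i=11
  .##.#|.  b13=0 t=0,i=23
  .##..|#  b12=1 t=1,i=6
  .#.##|.  b11=0 t=0,i=21
  .#.#.|.  b10=0 t=0,i=9
  .#..#|.  b9=0 t=1,i=25
  .#...|#  b8=1 t=0,i=1
  ..###|.  b7=0 t=1,i=10
  ..##.|.  b6=0 t=1,i=5
  ..#.#|.  b5=0 t=0,i=8
  ..#..|.  b4=0 t=0,i=4
  ...##|#  b3=1 t=1,i=9
  ...#.|.  b2=0 t=0,i=3
  ....#|.  b1=0 t=2,i=26
  .....|.  b0=0 t=2,i=25
  bits 10011101101101111001000100001000 = 2646053128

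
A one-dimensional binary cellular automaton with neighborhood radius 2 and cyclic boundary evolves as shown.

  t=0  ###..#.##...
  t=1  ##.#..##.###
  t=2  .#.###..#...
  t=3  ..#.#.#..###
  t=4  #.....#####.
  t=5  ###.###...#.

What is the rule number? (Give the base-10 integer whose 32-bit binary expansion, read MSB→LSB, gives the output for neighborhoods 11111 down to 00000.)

  [31] ##### => .  t=1,i=11
  [30] ####. => .  t=1,i=0
  [29] ###.# => #  t=1,i=1
  [28] ###.. => .  t=0,i=2
  [27] ##.## => #  t=1,i=8
  [26] ##.#. => .  t=1,i=2
  [25] ##..# => #  t=0,i=3
  [24] ##... => #  t=0,i=9
  [23] #.### => .  t=1,i=9
  [22] #.##. => #  t=0,i=7
  [21] #.#.# => .  t=3,i=4
  [20] #.#.. => #  t=1,i=3
  [19] #..## => #  t=1,i=5
  [18] #..#. => .  t=0,i=4
  [17] #...# => #  t=0,i=10
  [16] #.... => #  t=2,i=10
  [15] .#### => .  t=1,i=10
  [14] .###. => #  t=0,i=1
  [13] .##.# => .  t=1,i=7
  [12] .##.. => .  t=0,i=8
  [11] .#.## => #  t=0,i=6
  [10] .#.#. => .  t=3,i=3
  [9] .#..# => #  t=1,i=4
  [8] .#... => #  t=2,i=9
  [7] ..### => #  t=0,i=0
  [6] ..##. => .  t=1,i=6
  [5] ..#.# => .  t=0,i=5
  [4] ..#.. => .  t=2,i=8
  [3] ...## => #  t=0,i=11
  [2] ...#. => .  t=2,i=0
  [1] ....# => #  t=2,i=11
  [0] ..... => .  t=4,i=3
  bits 00101011010110110100101110001010 = 727403402

727403402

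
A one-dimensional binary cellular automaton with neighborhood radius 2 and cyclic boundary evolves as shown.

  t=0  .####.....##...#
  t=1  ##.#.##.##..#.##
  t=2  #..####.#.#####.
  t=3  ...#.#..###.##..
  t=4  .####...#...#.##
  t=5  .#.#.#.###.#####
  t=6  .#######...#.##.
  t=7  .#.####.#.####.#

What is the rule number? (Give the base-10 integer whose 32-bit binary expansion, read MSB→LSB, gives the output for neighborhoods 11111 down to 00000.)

3286576574

  [31] ##### => #  t=2,i=12
  [30] ####. => #  t=0,i=3
  [29] ###.# => .  t=1,i=1
  [28] ###.. => .  t=0,i=4
  [27] ##.## => .  t=1,i=7
  [26] ##.#. => .  t=1,i=2
  [25] ##..# => #  t=1,i=10
  [24] ##... => #  t=0,i=5
  [23] #.### => #  t=0,i=1
  [22] #.##. => #  t=1,i=5
  [21] #.#.# => #  t=1,i=3
  [20] #.#.. => .  t=2,i=0
  [19] #..## => .  t=2,i=2
  [18] #..#. => #  t=1,i=11
  [17] #...# => .  t=0,i=13
  [16] #.... => #  t=0,i=6
  [15] .#### => .  t=0,i=2
  [14] .###. => .  t=3,i=9
  [13] .##.# => #  t=1,i=6
  [12] .##.. => .  t=0,i=11
  [11] .#.## => #  t=0,i=0
  [10] .#.#. => #  t=3,i=4
  [9] .#..# => .  t=2,i=1
  [8] .#... => #  t=4,i=9
  [7] ..### => #  t=2,i=3
  [6] ..##. => .  t=0,i=10
  [5] ..#.# => #  t=0,i=15
  [4] ..#.. => #  t=4,i=8
  [3] ...## => #  t=0,i=9
  [2] ...#. => #  t=0,i=14
  [1] ....# => #  t=0,i=8
  [0] ..... => .  t=0,i=7
  bits 11000011111001010010110110111110 = 3286576574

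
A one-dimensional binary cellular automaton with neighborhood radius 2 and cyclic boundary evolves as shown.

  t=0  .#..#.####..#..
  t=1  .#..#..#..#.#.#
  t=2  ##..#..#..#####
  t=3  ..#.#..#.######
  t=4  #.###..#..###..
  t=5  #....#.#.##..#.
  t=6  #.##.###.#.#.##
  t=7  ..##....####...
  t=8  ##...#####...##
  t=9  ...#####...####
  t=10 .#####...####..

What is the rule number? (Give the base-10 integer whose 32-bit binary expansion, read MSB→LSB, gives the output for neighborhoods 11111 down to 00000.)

2256250043

  [31] ##### => #  t=2,i=12
  [30] ####. => .  t=0,i=8
  [29] ###.# => .  t=6,i=0
  [28] ###.. => .  t=0,i=9
  [27] ##.## => .  t=6,i=1
  [26] ##.#. => #  t=6,i=8
  [25] ##..# => #  t=0,i=10
  [24] ##... => .  t=7,i=4
  [23] #.### => .  t=0,i=6
  [22] #.##. => #  t=5,i=9
  [21] #.#.# => #  t=1,i=12
  [20] #.#.. => #  t=1,i=1
  [19] #..## => #  t=2,i=9
  [18] #..#. => .  t=0,i=3
  [17] #...# => #  t=0,i=14
  [16] #.... => #  t=5,i=2
  [15] .#### => #  t=0,i=7
  [14] .###. => .  t=4,i=3
  [13] .##.# => #  t=6,i=3
  [12] .##.. => .  t=5,i=10
  [11] .#.## => .  t=0,i=5
  [10] .#.#. => #  t=1,i=0
  [9] .#..# => .  t=0,i=2
  [8] .#... => .  t=0,i=13
  [7] ..### => #  t=2,i=10
  [6] ..##. => .  t=7,i=2
  [5] ..#.# => #  t=0,i=4
  [4] ..#.. => #  t=0,i=1
  [3] ...## => #  t=7,i=1
  [2] ...#. => .  t=0,i=0
  [1] ....# => #  t=5,i=3
  [0] ..... => #  t=7,i=14
  bits 10000110011110111010010010111011 = 2256250043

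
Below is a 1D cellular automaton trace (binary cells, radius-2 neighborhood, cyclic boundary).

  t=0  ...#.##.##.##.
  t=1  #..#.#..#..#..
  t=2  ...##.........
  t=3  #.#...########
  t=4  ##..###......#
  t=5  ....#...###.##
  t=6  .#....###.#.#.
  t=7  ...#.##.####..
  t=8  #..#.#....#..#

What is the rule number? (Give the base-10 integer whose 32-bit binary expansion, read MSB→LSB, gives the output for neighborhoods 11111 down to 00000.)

  [31] ##### => .  t=3,i=8
  [30] ####. => #  t=3,i=13
  [29] ###.# => #  t=3,i=0
  [28] ###.. => .  t=4,i=1
  [27] ##.## => .  t=0,i=7
  [26] ##.#. => #  t=3,i=1
  [25] ##..# => .  t=4,i=2
  [24] ##... => .  t=0,i=13
  [23] #.### => .  t=7,i=8
  [22] #.##. => #  t=0,i=5
  [21] #.#.# => #  t=6,i=10
  [20] #.#.. => .  t=1,i=5
  [19] #..## => .  t=4,i=3
  [18] #..#. => .  t=1,i=2
  [17] #...# => #  t=3,i=4
  [16] #.... => #  t=0,i=0
  [15] .#### => .  t=3,i=7
  [14] .###. => .  t=4,i=0
  [13] .##.# => .  t=0,i=6
  [12] .##.. => .  t=0,i=12
  [11] .#.## => .  t=0,i=4
  [10] .#.#. => #  t=1,i=4
  [9] .#..# => .  t=1,i=1
  [8] .#... => .  t=3,i=3
  [7] ..### => #  t=3,i=6
  [6] ..##. => .  t=2,i=3
  [5] ..#.# => #  t=0,i=3
  [4] ..#.. => .  t=1,i=0
  [3] ...## => #  t=2,i=2
  [2] ...#. => .  t=0,i=2
  [1] ....# => .  t=0,i=1
  [0] ..... => #  t=2,i=0
  bits 01100100011000110000010010101001 = 1684210857

1684210857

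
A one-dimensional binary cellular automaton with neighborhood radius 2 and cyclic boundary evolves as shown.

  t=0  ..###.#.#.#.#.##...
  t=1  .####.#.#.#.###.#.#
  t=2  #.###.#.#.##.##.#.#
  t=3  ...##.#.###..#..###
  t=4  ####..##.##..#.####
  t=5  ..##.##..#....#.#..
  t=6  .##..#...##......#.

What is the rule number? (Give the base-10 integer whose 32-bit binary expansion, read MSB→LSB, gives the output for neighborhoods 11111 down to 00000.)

1902823897

  ##### -> .   bit 31 = 0  t=4,i=0
  ####. -> #   bit 30 = 1  t=1,i=3
  ###.# -> #   bit 29 = 1  t=0,i=4
  ###.. -> #   bit 28 = 1  t=3,i=10
  ##.## -> .   bit 27 = 0  t=2,i=1
  ##.#. -> .   bit 26 = 0  t=0,i=5
  ##..# -> .   bit 25 = 0  t=3,i=11
  ##... -> #   bit 24 = 1  t=0,i=16
  #.### -> .   bit 23 = 0  t=1,i=1
  #.##. -> #   bit 22 = 1  t=0,i=14
  #.#.# -> #   bit 21 = 1  t=0,i=6
  #.#.. -> .   bit 20 = 0  t=5,i=16
  #..## -> #   bit 19 = 1  t=3,i=15
  #..#. -> .   bit 18 = 0  t=3,i=12
  #...# -> #   bit 17 = 1  t=3,i=1
  #.... -> .   bit 16 = 0  t=0,i=17
  .#### -> #   bit 15 = 1  t=1,i=2
  .###. -> #   bit 14 = 1  t=0,i=3
  .##.# -> .   bit 13 = 0  t=2,i=0
  .##.. -> .   bit 12 = 0  t=0,i=15
  .#.## -> #   bit 11 = 1  t=0,i=13
  .#.#. -> .   bit 10 = 0  t=0,i=7
  .#..# -> .   bit 9 = 0  t=3,i=14
  .#... -> #   bit 8 = 1  t=5,i=10
  ..### -> #   bit 7 = 1  t=0,i=2
  ..##. -> #   bit 6 = 1  t=3,i=3
  ..#.# -> .   bit 5 = 0  t=4,i=13
  ..#.. -> #   bit 4 = 1  t=3,i=13
  ...## -> #   bit 3 = 1  t=0,i=1
  ...#. -> .   bit 2 = 0  t=5,i=13
  ....# -> .   bit 1 = 0  t=0,i=0
  ..... -> #   bit 0 = 1  t=0,i=18
  bits 01110001011010101100100111011001 = 1902823897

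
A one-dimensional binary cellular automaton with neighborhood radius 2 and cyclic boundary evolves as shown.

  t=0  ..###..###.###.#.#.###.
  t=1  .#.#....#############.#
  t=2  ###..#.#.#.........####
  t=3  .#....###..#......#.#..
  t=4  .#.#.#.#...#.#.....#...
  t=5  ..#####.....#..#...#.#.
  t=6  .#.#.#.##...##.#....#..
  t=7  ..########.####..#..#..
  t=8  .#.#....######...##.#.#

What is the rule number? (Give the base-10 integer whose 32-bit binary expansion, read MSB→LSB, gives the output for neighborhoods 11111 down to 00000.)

1843527256

  #####|.  b31=0 t=1,i=10
  ####.|#  b30=1 t=1,i=19
  ###.#|#  b29=1 t=0,i=9
  ###..|.  b28=0 t=0,i=4
  ##.##|#  b27=1 t=0,i=10
  ##.#.|#  b26=1 t=0,i=14
  ##..#|.  b25=0 t=0,i=5
  ##...|#  b24=1 t=0,i=22
  #.###|#  b23=1 t=0,i=11
  #.##.|#  b22=1 t=6,i=7
  #.#.#|#  b21=1 t=0,i=15
  #.#..|.  b20=0 t=1,i=3
  #..##|.  b19=0 t=0,i=6
  #..#.|.  b18=0 t=2,i=4
  #...#|.  b17=0 t=0,i=0
  #....|#  b16=1 t=1,i=5
  .####|#  b15=1 t=1,i=9
  .###.|#  b14=1 t=0,i=3
  .##.#|#  b13=1 t=6,i=13
  .##..|#  b12=1 t=6,i=8
  .#.##|#  b11=1 t=0,i=18
  .#.#.|#  b10=1 t=0,i=16
  .#..#|#  b9=1 t=5,i=13
  .#...|.  b8=0 t=1,i=4
  ..###|.  b7=0 t=0,i=2
  ..##.|#  b6=1 t=6,i=12
  ..#.#|.  b5=0 t=2,i=5
  ..#..|#  b4=1 t=3,i=1
  ...##|#  b3=1 t=0,i=1
  ...#.|.  b2=0 t=3,i=0
  ....#|.  b1=0 t=1,i=6
  .....|.  b0=0 t=2,i=12
  bits 01101101111000011111111001011000 = 1843527256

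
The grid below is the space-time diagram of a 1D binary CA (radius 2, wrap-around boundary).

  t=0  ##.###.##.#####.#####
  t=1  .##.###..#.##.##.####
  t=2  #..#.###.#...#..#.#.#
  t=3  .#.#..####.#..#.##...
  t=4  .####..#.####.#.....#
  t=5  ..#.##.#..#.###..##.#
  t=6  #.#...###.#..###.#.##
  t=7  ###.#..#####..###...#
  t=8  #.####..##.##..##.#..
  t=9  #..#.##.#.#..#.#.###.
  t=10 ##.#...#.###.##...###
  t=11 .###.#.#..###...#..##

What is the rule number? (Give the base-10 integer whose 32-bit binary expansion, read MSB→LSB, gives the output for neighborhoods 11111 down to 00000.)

3188901475

  ##### -> #   bit 31 = 1  t=0,i=12
  ####. -> .   bit 30 = 0  t=0,i=0
  ###.# -> #   bit 29 = 1  t=0,i=1
  ###.. -> #   bit 28 = 1  t=1,i=6
  ##.## -> #   bit 27 = 1  t=0,i=2
  ##.#. -> #   bit 26 = 1  t=2,i=8
  ##..# -> #   bit 25 = 1  t=1,i=7
  ##... -> .   bit 24 = 0  t=3,i=18
  #.### -> .   bit 23 = 0  t=0,i=3
  #.##. -> .   bit 22 = 0  t=0,i=7
  #.#.# -> .   bit 21 = 0  t=2,i=18
  #.#.. -> #   bit 20 = 1  t=2,i=9
  #..## -> .   bit 19 = 0  t=3,i=5
  #..#. -> .   bit 18 = 0  t=1,i=8
  #...# -> #   bit 17 = 1  t=2,i=11
  #.... -> .   bit 16 = 0  t=3,i=19
  .#### -> #   bit 15 = 1  t=0,i=11
  .###. -> #   bit 14 = 1  t=0,i=4
  .##.# -> .   bit 13 = 0  t=0,i=8
  .##.. -> .   bit 12 = 0  t=2,i=0
  .#.## -> .   bit 11 = 0  t=1,i=10
  .#.#. -> #   bit 10 = 1  t=2,i=17
  .#..# -> #   bit 9 = 1  t=2,i=14
  .#... -> .   bit 8 = 0  t=2,i=10
  ..### -> .   bit 7 = 0  t=3,i=6
  ..##. -> #   bit 6 = 1  t=5,i=17
  ..#.# -> #   bit 5 = 1  t=1,i=9
  ..#.. -> .   bit 4 = 0  t=2,i=13
  ...## -> .   bit 3 = 0  t=6,i=5
  ...#. -> .   bit 2 = 0  t=2,i=12
  ....# -> #   bit 1 = 1  t=3,i=20
  ..... -> #   bit 0 = 1  t=4,i=17
  bits 10111110000100101100011001100011 = 3188901475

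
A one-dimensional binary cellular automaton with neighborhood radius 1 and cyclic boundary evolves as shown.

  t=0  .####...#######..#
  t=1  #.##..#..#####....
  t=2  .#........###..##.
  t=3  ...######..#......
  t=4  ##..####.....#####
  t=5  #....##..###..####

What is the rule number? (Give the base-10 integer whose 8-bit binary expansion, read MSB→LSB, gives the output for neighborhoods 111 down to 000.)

161

  nb ###: next=#  (t=0,i=2, bit7=1)
  nb ##.: next=.  (t=0,i=4, bit6=0)
  nb #.#: next=#  (t=0,i=0, bit5=1)
  nb #..: next=.  (t=0,i=5, bit4=0)
  nb .##: next=.  (t=0,i=1, bit3=0)
  nb .#.: next=.  (t=0,i=17, bit2=0)
  nb ..#: next=.  (t=0,i=7, bit1=0)
  nb ...: next=#  (t=0,i=6, bit0=1)
  bits 10100001 = 161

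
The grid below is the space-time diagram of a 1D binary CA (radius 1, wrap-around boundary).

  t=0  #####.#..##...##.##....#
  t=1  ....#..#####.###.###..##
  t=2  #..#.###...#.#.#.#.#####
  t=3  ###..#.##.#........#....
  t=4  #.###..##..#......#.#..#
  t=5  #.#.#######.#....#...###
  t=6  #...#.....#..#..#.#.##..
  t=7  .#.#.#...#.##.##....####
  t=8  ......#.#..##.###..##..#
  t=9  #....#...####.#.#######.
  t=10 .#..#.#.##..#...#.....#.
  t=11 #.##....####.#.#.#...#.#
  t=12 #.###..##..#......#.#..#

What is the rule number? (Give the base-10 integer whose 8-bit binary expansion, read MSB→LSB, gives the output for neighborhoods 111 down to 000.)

  ### -> .   bit 7 = 0  t=0,i=0
  ##. -> #   bit 6 = 1  t=0,i=4
  #.# -> .   bit 5 = 0  t=0,i=5
  #.. -> #   bit 4 = 1  t=0,i=7
  .## -> #   bit 3 = 1  t=0,i=9
  .#. -> .   bit 2 = 0  t=0,i=6
  ..# -> #   bit 1 = 1  t=0,i=8
  ... -> .   bit 0 = 0  t=0,i=12
  bits 01011010 = 90

90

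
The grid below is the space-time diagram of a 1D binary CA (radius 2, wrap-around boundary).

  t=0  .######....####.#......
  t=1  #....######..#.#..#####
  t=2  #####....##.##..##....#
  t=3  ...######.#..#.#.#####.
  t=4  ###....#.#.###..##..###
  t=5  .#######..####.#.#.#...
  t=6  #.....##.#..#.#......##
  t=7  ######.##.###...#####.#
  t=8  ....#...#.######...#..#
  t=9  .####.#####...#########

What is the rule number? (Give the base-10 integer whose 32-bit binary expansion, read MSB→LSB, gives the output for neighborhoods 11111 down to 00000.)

  #####|.  b31=0 t=0,i=3
  ####.|#  b30=1 t=0,i=5
  ###.#|.  b29=0 t=0,i=14
  ###..|#  b28=1 t=0,i=6
  ##.##|.  b27=0 t=2,i=11
  ##.#.|#  b26=1 t=0,i=15
  ##..#|.  b25=0 t=1,i=11
  ##...|#  b24=1 t=0,i=7
  #.###|#  b23=1 t=3,i=17
  #.##.|.  b22=0 t=2,i=12
  #.#.#|.  b21=0 t=3,i=15
  #.#..|.  b20=0 t=0,i=16
  #..##|#  b19=1 t=1,i=17
  #..#.|#  b18=1 t=1,i=12
  #...#|#  b17=1 t=7,i=14
  #....|#  b16=1 t=0,i=8
  .####|.  b15=0 t=0,i=2
  .###.|#  b14=1 t=4,i=12
  .##.#|#  b13=1 t=2,i=10
  .##..|#  b12=1 t=2,i=13
  .#.##|#  b11=1 t=3,i=16
  .#.#.|.  b10=0 t=1,i=14
  .#..#|#  b9=1 t=1,i=16
  .#...|.  b8=0 t=0,i=17
  ..###|.  b7=0 t=0,i=1
  ..##.|.  b6=0 t=2,i=9
  ..#.#|#  b5=1 t=1,i=13
  ..#..|#  b4=1 t=8,i=4
  ...##|#  b3=1 t=0,i=0
  ...#.|#  b2=1 t=4,i=6
  ....#|#  b1=1 t=0,i=9
  .....|#  b0=1 t=0,i=19
  bits 01010101100011110111101000111111 = 1435466303

1435466303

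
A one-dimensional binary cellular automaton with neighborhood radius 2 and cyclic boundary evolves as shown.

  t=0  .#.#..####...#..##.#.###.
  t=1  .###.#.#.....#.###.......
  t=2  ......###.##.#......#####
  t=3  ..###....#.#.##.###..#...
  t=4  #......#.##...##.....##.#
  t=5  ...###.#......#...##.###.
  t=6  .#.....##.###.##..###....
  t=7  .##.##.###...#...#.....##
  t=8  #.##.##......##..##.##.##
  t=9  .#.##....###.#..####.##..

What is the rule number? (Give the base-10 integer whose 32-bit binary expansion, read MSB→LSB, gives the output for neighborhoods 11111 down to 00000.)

  ##### -> .   bit 31 = 0  t=2,i=22
  ####. -> .   bit 30 = 0  t=0,i=8
  ###.# -> .   bit 29 = 0  t=1,i=3
  ###.. -> .   bit 28 = 0  t=0,i=9
  ##.## -> #   bit 27 = 1  t=2,i=9
  ##.#. -> .   bit 26 = 0  t=0,i=18
  ##..# -> .   bit 25 = 0  t=0,i=24
  ##... -> .   bit 24 = 0  t=0,i=10
  #.### -> .   bit 23 = 0  t=0,i=21
  #.##. -> .   bit 22 = 0  t=2,i=10
  #.#.# -> .   bit 21 = 0  t=0,i=19
  #.#.. -> #   bit 20 = 1  t=0,i=3
  #..## -> #   bit 19 = 1  t=0,i=5
  #..#. -> .   bit 18 = 0  t=0,i=0
  #...# -> .   bit 17 = 0  t=0,i=11
  #.... -> .   bit 16 = 0  t=1,i=9
  .#### -> #   bit 15 = 1  t=0,i=7
  .###. -> .   bit 14 = 0  t=0,i=22
  .##.# -> #   bit 13 = 1  t=0,i=17
  .##.. -> .   bit 12 = 0  t=4,i=0
  .#.## -> .   bit 11 = 0  t=0,i=20
  .#.#. -> #   bit 10 = 1  t=0,i=2
  .#..# -> .   bit 9 = 0  t=0,i=4
  .#... -> #   bit 8 = 1  t=1,i=8
  ..### -> .   bit 7 = 0  t=0,i=6
  ..##. -> #   bit 6 = 1  t=0,i=16
  ..#.# -> #   bit 5 = 1  t=0,i=1
  ..#.. -> #   bit 4 = 1  t=0,i=13
  ...## -> .   bit 3 = 0  t=1,i=0
  ...#. -> .   bit 2 = 0  t=0,i=12
  ....# -> #   bit 1 = 1  t=1,i=11
  ..... -> #   bit 0 = 1  t=1,i=10
  bits 00001000000110001010010101110011 = 135832947

135832947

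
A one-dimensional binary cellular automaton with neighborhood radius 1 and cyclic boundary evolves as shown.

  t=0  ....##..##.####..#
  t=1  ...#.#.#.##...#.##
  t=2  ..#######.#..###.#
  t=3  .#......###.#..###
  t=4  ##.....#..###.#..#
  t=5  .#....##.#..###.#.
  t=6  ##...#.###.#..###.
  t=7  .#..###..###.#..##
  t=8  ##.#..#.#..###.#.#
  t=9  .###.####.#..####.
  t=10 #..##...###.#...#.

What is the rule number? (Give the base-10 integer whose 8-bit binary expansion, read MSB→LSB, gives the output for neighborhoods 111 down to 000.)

102

  [7] ### => .  t=0,i=12
  [6] ##. => #  t=0,i=5
  [5] #.# => #  t=0,i=10
  [4] #.. => .  t=0,i=0
  [3] .## => .  t=0,i=4
  [2] .#. => #  t=0,i=17
  [1] ..# => #  t=0,i=3
  [0] ... => .  t=0,i=1
  bits 01100110 = 102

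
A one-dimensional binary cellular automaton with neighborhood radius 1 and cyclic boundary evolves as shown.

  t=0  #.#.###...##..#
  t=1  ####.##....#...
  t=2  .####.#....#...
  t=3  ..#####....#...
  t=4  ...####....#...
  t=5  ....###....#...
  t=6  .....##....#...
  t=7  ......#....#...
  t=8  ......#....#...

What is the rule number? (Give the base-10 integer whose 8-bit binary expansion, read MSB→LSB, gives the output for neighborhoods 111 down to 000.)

  nb ###: next=#  (t=0,i=5, bit7=1)
  nb ##.: next=#  (t=0,i=0, bit6=1)
  nb #.#: next=#  (t=0,i=1, bit5=1)
  nb #..: next=.  (t=0,i=7, bit4=0)
  nb .##: next=.  (t=0,i=4, bit3=0)
  nb .#.: next=#  (t=0,i=2, bit2=1)
  nb ..#: next=.  (t=0,i=9, bit1=0)
  nb ...: next=.  (t=0,i=8, bit0=0)
  bits 11100100 = 228

228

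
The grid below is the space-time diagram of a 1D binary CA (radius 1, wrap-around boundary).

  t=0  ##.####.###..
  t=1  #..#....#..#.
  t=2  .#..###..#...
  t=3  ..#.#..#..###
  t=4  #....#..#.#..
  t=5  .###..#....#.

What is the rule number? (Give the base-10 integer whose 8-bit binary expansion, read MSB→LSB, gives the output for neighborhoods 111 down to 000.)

  ### -> .   bit 7 = 0  t=0,i=4
  ##. -> .   bit 6 = 0  t=0,i=1
  #.# -> .   bit 5 = 0  t=0,i=2
  #.. -> #   bit 4 = 1  t=0,i=11
  .## -> #   bit 3 = 1  t=0,i=0
  .#. -> .   bit 2 = 0  t=1,i=0
  ..# -> .   bit 1 = 0  t=0,i=12
  ... -> #   bit 0 = 1  t=1,i=5
  bits 00011001 = 25

25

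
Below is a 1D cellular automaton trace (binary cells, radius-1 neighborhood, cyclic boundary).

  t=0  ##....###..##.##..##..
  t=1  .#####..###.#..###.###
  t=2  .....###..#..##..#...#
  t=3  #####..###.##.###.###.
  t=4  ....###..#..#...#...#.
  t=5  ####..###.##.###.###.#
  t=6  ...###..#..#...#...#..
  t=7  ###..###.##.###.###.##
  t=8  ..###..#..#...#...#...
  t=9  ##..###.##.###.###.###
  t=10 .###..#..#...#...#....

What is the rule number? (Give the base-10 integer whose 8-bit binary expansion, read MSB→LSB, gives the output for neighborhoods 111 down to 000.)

  ### -> .   bit 7 = 0  t=0,i=7
  ##. -> #   bit 6 = 1  t=0,i=1
  #.# -> .   bit 5 = 0  t=0,i=13
  #.. -> #   bit 4 = 1  t=0,i=2
  .## -> .   bit 3 = 0  t=0,i=0
  .#. -> .   bit 2 = 0  t=1,i=12
  ..# -> #   bit 1 = 1  t=0,i=5
  ... -> #   bit 0 = 1  t=0,i=3
  bits 01010011 = 83

83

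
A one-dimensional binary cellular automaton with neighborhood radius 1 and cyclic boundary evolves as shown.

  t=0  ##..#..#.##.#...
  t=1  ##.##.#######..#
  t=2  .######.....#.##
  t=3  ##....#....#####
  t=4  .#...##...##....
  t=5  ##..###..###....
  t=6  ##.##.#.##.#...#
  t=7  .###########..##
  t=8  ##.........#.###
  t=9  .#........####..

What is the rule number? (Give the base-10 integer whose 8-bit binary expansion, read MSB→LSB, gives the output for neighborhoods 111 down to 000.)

  nb ###: next=.  (t=1,i=0, bit7=0)
  nb ##.: next=#  (t=0,i=1, bit6=1)
  nb #.#: next=#  (t=0,i=8, bit5=1)
  nb #..: next=.  (t=0,i=2, bit4=0)
  nb .##: next=#  (t=0,i=0, bit3=1)
  nb .#.: next=#  (t=0,i=4, bit2=1)
  nb ..#: next=#  (t=0,i=3, bit1=1)
  nb ...: next=.  (t=0,i=14, bit0=0)
  bits 01101110 = 110

110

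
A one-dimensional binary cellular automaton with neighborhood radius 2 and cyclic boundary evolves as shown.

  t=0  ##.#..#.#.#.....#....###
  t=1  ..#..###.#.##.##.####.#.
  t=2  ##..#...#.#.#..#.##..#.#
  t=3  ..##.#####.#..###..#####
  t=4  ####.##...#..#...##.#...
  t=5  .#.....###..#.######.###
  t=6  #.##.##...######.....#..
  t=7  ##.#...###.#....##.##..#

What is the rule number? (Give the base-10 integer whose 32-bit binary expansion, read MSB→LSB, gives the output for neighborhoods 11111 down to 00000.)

126856558

  #####|.  b31=0 t=0,i=23
  ####.|.  b30=0 t=0,i=0
  ###.#|.  b29=0 t=0,i=1
  ###..|.  b28=0 t=2,i=1
  ##.##|.  b27=0 t=1,i=13
  ##.#.|#  b26=1 t=0,i=2
  ##..#|#  b25=1 t=2,i=2
  ##...|#  b24=1 t=4,i=7
  #.###|#  b23=1 t=1,i=17
  #.##.|.  b22=0 t=1,i=11
  #.#.#|.  b21=0 t=0,i=8
  #.#..|.  b20=0 t=0,i=3
  #..##|#  b19=1 t=1,i=4
  #..#.|#  b18=1 t=0,i=5
  #...#|#  b17=1 t=1,i=0
  #....|#  b16=1 t=0,i=12
  .####|#  b15=1 t=0,i=22
  .###.|.  b14=0 t=1,i=6
  .##.#|#  b13=1 t=1,i=12
  .##..|.  b12=0 t=2,i=18
  .#.##|#  b11=1 t=1,i=10
  .#.#.|#  b10=1 t=0,i=7
  .#..#|.  b9=0 t=0,i=4
  .#...|#  b8=1 t=0,i=11
  ..###|.  b7=0 t=0,i=21
  ..##.|#  b6=1 t=3,i=2
  ..#.#|#  b5=1 t=0,i=6
  ..#..|.  b4=0 t=0,i=16
  ...##|#  b3=1 t=0,i=20
  ...#.|#  b2=1 t=0,i=15
  ....#|#  b1=1 t=0,i=14
  .....|.  b0=0 t=0,i=13
  bits 00000111100011111010110101101110 = 126856558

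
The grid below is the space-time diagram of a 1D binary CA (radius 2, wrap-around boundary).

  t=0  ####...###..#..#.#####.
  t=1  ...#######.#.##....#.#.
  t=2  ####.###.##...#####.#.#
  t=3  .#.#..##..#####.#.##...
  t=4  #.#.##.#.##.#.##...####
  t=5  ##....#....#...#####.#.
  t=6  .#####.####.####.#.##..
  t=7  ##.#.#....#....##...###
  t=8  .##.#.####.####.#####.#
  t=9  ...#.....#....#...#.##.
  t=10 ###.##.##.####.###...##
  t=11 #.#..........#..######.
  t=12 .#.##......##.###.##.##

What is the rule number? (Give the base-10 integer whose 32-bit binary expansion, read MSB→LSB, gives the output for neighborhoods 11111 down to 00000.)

3037681550

  nb #####: next=#  (t=0,i=19, bit31=1)
  nb ####.: next=.  (t=0,i=2, bit30=0)
  nb ###.#: next=#  (t=0,i=21, bit29=1)
  nb ###..: next=#  (t=0,i=3, bit28=1)
  nb ##.##: next=.  (t=0,i=22, bit27=0)
  nb ##.#.: next=#  (t=1,i=10, bit26=1)
  nb ##..#: next=.  (t=0,i=10, bit25=0)
  nb ##...: next=#  (t=0,i=4, bit24=1)
  nb #.###: next=.  (t=0,i=0, bit23=0)
  nb #.##.: next=.  (t=1,i=13, bit22=0)
  nb #.#.#: next=.  (t=1,i=11, bit21=0)
  nb #.#..: next=.  (t=1,i=21, bit20=0)
  nb #..##: next=#  (t=3,i=5, bit19=1)
  nb #..#.: next=#  (t=0,i=11, bit18=1)
  nb #...#: next=#  (t=0,i=5, bit17=1)
  nb #....: next=#  (t=1,i=0, bit16=1)
  nb .####: next=.  (t=0,i=1, bit15=0)
  nb .###.: next=#  (t=0,i=8, bit14=1)
  nb .##.#: next=.  (t=4,i=5, bit13=0)
  nb .##..: next=#  (t=1,i=14, bit12=1)
  nb .#.##: next=.  (t=0,i=16, bit11=0)
  nb .#.#.: next=#  (t=1,i=20, bit10=1)
  nb .#..#: next=#  (t=0,i=13, bit9=1)
  nb .#...: next=#  (t=1,i=22, bit8=1)
  nb ..###: next=#  (t=0,i=7, bit7=1)
  nb ..##.: next=.  (t=3,i=6, bit6=0)
  nb ..#.#: next=.  (t=0,i=15, bit5=0)
  nb ..#..: next=.  (t=0,i=12, bit4=0)
  nb ...##: next=#  (t=0,i=6, bit3=1)
  nb ...#.: next=#  (t=1,i=18, bit2=1)
  nb ....#: next=#  (t=1,i=1, bit1=1)
  nb .....: next=.  (t=9,i=6, bit0=0)
  bits 10110101000011110101011110001110 = 3037681550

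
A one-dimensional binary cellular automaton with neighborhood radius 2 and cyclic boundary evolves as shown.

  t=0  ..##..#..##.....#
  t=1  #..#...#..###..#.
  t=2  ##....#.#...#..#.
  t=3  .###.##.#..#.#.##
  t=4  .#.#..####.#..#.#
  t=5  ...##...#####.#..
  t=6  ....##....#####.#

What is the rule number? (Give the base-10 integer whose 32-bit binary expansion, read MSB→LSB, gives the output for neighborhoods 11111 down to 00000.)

  [31] ##### => #  t=5,i=10
  [30] ####. => #  t=4,i=8
  [29] ###.# => #  t=3,i=3
  [28] ###.. => #  t=1,i=12
  [27] ##.## => .  t=3,i=0
  [26] ##.#. => #  t=3,i=7
  [25] ##..# => .  t=0,i=4
  [24] ##... => #  t=0,i=11
  [23] #.### => #  t=3,i=1
  [22] #.##. => .  t=2,i=0
  [21] #.#.# => .  t=3,i=13
  [20] #.#.. => #  t=1,i=0
  [19] #..## => .  t=0,i=1
  [18] #..#. => .  t=0,i=5
  [17] #...# => .  t=1,i=5
  [16] #.... => #  t=0,i=12
  [15] .#### => .  t=4,i=7
  [14] .###. => .  t=1,i=11
  [13] .##.# => #  t=3,i=6
  [12] .##.. => #  t=0,i=3
  [11] .#.## => #  t=2,i=16
  [10] .#.#. => .  t=1,i=16
  [9] .#..# => #  t=0,i=0
  [8] .#... => .  t=1,i=4
  [7] ..### => .  t=1,i=10
  [6] ..##. => .  t=0,i=2
  [5] ..#.# => #  t=1,i=15
  [4] ..#.. => .  t=0,i=6
  [3] ...## => .  t=5,i=2
  [2] ...#. => #  t=0,i=15
  [1] ....# => .  t=0,i=14
  [0] ..... => .  t=0,i=13
  bits 11110101100100010011101000100100 = 4119935524

4119935524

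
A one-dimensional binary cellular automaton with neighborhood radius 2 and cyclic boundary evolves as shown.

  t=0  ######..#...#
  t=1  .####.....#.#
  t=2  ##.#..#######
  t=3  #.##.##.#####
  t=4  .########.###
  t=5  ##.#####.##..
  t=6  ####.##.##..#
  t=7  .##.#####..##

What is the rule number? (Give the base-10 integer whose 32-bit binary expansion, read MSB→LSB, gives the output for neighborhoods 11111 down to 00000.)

3439013095

  ##### -> #   bit 31 = 1  t=0,i=1
  ####. -> #   bit 30 = 1  t=0,i=4
  ###.# -> .   bit 29 = 0  t=2,i=1
  ###.. -> .   bit 28 = 0  t=0,i=5
  ##.## -> #   bit 27 = 1  t=3,i=1
  ##.#. -> #   bit 26 = 1  t=2,i=2
  ##..# -> .   bit 25 = 0  t=0,i=6
  ##... -> .   bit 24 = 0  t=1,i=5
  #.### -> #   bit 23 = 1  t=1,i=1
  #.##. -> #   bit 22 = 1  t=3,i=2
  #.#.# -> #   bit 21 = 1  t=1,i=12
  #.#.. -> #   bit 20 = 1  t=2,i=3
  #..## -> #   bit 19 = 1  t=2,i=5
  #..#. -> .   bit 18 = 0  t=0,i=7
  #...# -> #   bit 17 = 1  t=0,i=10
  #.... -> #   bit 16 = 1  t=1,i=6
  .#### -> .   bit 15 = 0  t=0,i=0
  .###. -> .   bit 14 = 0  t=4,i=11
  .##.# -> #   bit 13 = 1  t=3,i=3
  .##.. -> .   bit 12 = 0  t=5,i=10
  .#.## -> #   bit 11 = 1  t=1,i=0
  .#.#. -> #   bit 10 = 1  t=1,i=11
  .#..# -> .   bit 9 = 0  t=2,i=4
  .#... -> .   bit 8 = 0  t=0,i=9
  ..### -> #   bit 7 = 1  t=0,i=12
  ..##. -> #   bit 6 = 1  t=5,i=0
  ..#.# -> #   bit 5 = 1  t=1,i=10
  ..#.. -> .   bit 4 = 0  t=0,i=8
  ...## -> .   bit 3 = 0  t=0,i=11
  ...#. -> #   bit 2 = 1  t=1,i=9
  ....# -> #   bit 1 = 1  t=1,i=8
  ..... -> #   bit 0 = 1  t=1,i=7
  bits 11001100111110110010110011100111 = 3439013095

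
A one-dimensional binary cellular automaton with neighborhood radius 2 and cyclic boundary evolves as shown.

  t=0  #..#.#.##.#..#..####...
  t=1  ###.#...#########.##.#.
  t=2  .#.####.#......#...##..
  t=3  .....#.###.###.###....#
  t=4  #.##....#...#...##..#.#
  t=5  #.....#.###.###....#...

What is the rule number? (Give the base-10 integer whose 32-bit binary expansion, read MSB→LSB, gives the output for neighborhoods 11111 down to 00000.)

  #####|.  b31=0 t=1,i=10
  ####.|#  b30=1 t=0,i=18
  ###.#|.  b29=0 t=1,i=2
  ###..|#  b28=1 t=0,i=19
  ##.##|.  b27=0 t=1,i=17
  ##.#.|#  b26=1 t=0,i=9
  ##..#|.  b25=0 t=4,i=18
  ##...|.  b24=0 t=0,i=20
  #.###|.  b23=0 t=1,i=0
  #.##.|.  b22=0 t=0,i=7
  #.#.#|.  b21=0 t=0,i=5
  #.#..|#  b20=1 t=0,i=10
  #..##|#  b19=1 t=0,i=15
  #..#.|#  b18=1 t=0,i=2
  #...#|#  b17=1 t=0,i=21
  #....|.  b16=0 t=2,i=10
  .####|.  b15=0 t=0,i=17
  .###.|#  b14=1 t=1,i=1
  .##.#|#  b13=1 t=0,i=8
  .##..|.  b12=0 t=2,i=20
  .#.##|.  b11=0 t=0,i=6
  .#.#.|#  b10=1 t=0,i=4
  .#..#|#  b9=1 t=0,i=1
  .#...|#  b8=1 t=1,i=5
  ..###|#  b7=1 t=0,i=16
  ..##.|.  b6=0 t=2,i=19
  ..#.#|.  b5=0 t=0,i=3
  ..#..|#  b4=1 t=0,i=0
  ...##|.  b3=0 t=1,i=7
  ...#.|.  b2=0 t=0,i=22
  ....#|#  b1=1 t=2,i=13
  .....|#  b0=1 t=2,i=11
  bits 01010100000111100110011110010011 = 1411278739

1411278739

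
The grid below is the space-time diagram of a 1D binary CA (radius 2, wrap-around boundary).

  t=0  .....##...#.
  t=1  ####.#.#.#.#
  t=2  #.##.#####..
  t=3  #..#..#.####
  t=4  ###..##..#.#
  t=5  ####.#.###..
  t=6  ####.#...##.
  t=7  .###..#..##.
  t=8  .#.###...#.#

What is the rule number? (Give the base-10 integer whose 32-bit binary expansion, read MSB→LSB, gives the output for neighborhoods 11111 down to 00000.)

1931847143

  #####|.  b31=0 t=1,i=1
  ####.|#  b30=1 t=1,i=2
  ###.#|#  b29=1 t=1,i=3
  ###..|#  b28=1 t=2,i=9
  ##.##|.  b27=0 t=2,i=4
  ##.#.|.  b26=0 t=1,i=4
  ##..#|#  b25=1 t=2,i=10
  ##...|#  b24=1 t=0,i=7
  #.###|.  b23=0 t=1,i=11
  #.##.|.  b22=0 t=2,i=2
  #.#.#|#  b21=1 t=1,i=5
  #.#..|.  b20=0 t=6,i=5
  #..##|.  b19=0 t=4,i=4
  #..#.|#  b18=1 t=2,i=11
  #...#|.  b17=0 t=0,i=8
  #....|#  b16=1 t=0,i=0
  .####|#  b15=1 t=1,i=0
  .###.|.  b14=0 t=5,i=8
  .##.#|#  b13=1 t=2,i=3
  .##..|.  b12=0 t=0,i=6
  .#.##|.  b11=0 t=1,i=10
  .#.#.|#  b10=1 t=1,i=6
  .#..#|.  b9=0 t=3,i=4
  .#...|#  b8=1 t=0,i=11
  ..###|#  b7=1 t=5,i=0
  ..##.|#  b6=1 t=0,i=5
  ..#.#|#  b5=1 t=2,i=0
  ..#..|.  b4=0 t=0,i=10
  ...##|.  b3=0 t=0,i=4
  ...#.|#  b2=1 t=0,i=9
  ....#|#  b1=1 t=0,i=3
  .....|#  b0=1 t=0,i=1
  bits 01110011001001011010010111100111 = 1931847143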